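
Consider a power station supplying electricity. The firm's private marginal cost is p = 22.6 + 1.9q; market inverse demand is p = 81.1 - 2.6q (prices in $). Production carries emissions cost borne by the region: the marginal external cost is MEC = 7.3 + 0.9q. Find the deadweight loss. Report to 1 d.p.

Market equilibrium (private): 22.6 + 1.9q = 81.1 - 2.6q → q_m = 13.0000.
Social marginal cost = private MC + MEC = 29.9 + 2.8q.
Set SMC = demand: 29.9 + 2.8q = 81.1 - 2.6q → q* = 9.4815.
The loss is the area between SMC and demand from q* to q_m; with linear curves that's a triangle of height MEC(q_m).
DWL = ½ × 3.5185 × 19.0000 = 33.4258.

DWL = $33.4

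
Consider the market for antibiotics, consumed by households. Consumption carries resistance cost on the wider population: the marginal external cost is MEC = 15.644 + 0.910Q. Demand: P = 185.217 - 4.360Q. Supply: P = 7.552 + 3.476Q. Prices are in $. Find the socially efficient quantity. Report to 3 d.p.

Q* = 18.525

Social marginal benefit = demand − MEC = 169.573 - 5.270Q.
Set SMB = MC: 169.573 - 5.270Q = 7.552 + 3.476Q → Q* = 18.5252.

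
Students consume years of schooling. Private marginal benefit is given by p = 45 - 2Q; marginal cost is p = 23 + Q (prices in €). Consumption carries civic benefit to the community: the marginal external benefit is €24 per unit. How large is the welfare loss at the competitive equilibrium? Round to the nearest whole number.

Market equilibrium (private): 23 + Q = 45 - 2Q → Q_m = 7.3333.
Social marginal benefit = demand + MEB = 69 - 2Q.
Set SMB = MC: 69 - 2Q = 23 + Q → Q* = 15.3333.
Between Q* and Q_m the wedge SMB − MC runs linearly from 0 to MEB(Q_m), so the loss is a triangle.
DWL = ½ × 8.0000 × 24.0000 = 96.0000.

DWL = €96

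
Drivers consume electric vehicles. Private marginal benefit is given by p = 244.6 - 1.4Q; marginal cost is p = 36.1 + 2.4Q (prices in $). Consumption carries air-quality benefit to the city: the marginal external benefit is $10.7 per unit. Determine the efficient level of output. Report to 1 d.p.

Social marginal benefit = demand + MEB = 255.3 - 1.4Q.
Set SMB = MC: 255.3 - 1.4Q = 36.1 + 2.4Q → Q* = 57.6842.

Q* = 57.7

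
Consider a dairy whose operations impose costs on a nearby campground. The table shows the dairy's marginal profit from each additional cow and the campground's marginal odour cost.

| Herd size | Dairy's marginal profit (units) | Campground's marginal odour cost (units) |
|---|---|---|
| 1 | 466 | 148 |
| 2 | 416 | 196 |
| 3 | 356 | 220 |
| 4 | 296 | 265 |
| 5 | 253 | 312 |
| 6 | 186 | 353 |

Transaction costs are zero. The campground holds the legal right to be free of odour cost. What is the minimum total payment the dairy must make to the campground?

829

Efficient level: marginal profit ≥ marginal odour cost through level 4, so k* = 4.
With the campground holding the right, the dairy must at least compensate total damage at k*: 148 + 196 + 220 + 265 = 829.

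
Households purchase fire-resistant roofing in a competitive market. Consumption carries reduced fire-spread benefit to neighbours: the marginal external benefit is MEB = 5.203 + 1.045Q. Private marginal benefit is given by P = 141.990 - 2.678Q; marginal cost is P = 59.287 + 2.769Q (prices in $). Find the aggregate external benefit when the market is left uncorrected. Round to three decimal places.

$199.450

Market equilibrium (private): 59.287 + 2.769Q = 141.990 - 2.678Q → Q_m = 15.1832.
Total external benefit = ∫₀^{Q_m} (5.203 + 1.045Q) dQ = 5.203×15.1832 + ½×1.045×15.1832² = 199.4499.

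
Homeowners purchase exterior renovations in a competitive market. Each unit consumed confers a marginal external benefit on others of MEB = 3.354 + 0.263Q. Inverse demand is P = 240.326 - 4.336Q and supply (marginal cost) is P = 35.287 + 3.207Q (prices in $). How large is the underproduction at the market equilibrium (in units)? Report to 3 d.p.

1.443 units

Market equilibrium (private): 35.287 + 3.207Q = 240.326 - 4.336Q → Q_m = 27.1827.
Social marginal benefit = demand + MEB = 243.680 - 4.073Q.
Set SMB = MC: 243.680 - 4.073Q = 35.287 + 3.207Q → Q* = 28.6254.
Gap = |27.1827 − 28.6254| = 1.4427.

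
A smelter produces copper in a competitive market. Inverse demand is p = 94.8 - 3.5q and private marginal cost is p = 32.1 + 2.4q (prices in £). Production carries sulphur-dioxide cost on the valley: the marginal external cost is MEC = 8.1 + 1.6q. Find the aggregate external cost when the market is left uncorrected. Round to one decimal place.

Market equilibrium (private): 32.1 + 2.4q = 94.8 - 3.5q → q_m = 10.6271.
Total external cost = ∫₀^{q_m} (8.1 + 1.6q) dq = 8.1×10.6271 + ½×1.6×10.6271² = 176.4277.

£176.4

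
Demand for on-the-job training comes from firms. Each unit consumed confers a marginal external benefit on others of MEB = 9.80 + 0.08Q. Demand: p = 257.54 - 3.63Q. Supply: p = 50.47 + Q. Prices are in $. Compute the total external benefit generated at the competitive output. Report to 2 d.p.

Market equilibrium (private): 50.47 + Q = 257.54 - 3.63Q → Q_m = 44.7235.
Total external benefit = ∫₀^{Q_m} (9.80 + 0.08Q) dQ = 9.80×44.7235 + ½×0.08×44.7235² = 518.2980.

$518.30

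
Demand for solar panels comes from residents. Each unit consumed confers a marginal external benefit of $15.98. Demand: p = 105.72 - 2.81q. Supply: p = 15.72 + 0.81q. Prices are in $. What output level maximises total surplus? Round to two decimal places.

q* = 29.28

Social marginal benefit = demand + MEB = 121.70 - 2.81q.
Set SMB = MC: 121.70 - 2.81q = 15.72 + 0.81q → q* = 29.2762.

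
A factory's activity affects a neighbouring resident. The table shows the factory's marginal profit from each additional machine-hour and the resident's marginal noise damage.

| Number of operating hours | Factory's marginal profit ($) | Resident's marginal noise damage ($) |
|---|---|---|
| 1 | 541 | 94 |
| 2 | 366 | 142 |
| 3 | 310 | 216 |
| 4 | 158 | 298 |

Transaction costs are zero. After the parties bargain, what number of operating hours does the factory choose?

3

Bargaining reaches the level where marginal profit last exceeds marginal noise damage.
That holds through level 3 (310 ≥ 216) but not at 4 (158 < 298).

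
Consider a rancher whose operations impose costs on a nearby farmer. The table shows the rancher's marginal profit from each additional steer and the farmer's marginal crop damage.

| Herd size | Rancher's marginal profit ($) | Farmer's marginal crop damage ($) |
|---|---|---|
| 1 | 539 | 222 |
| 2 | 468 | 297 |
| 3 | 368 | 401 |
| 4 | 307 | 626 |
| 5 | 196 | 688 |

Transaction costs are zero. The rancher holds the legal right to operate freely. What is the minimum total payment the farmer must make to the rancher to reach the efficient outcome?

$871

Left alone the rancher would choose level 5 (marginal profit stays positive).
Efficient level: k* = 2 (marginal profit ≥ marginal crop damage through 2).
The farmer must at least cover the rancher's forgone profit from cutting 5→2: 368 + 307 + 196 = 871.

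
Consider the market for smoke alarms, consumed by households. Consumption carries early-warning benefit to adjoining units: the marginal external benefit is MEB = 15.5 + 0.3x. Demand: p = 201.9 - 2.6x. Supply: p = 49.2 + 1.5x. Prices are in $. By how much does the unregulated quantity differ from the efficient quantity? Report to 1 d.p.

7.0 units

Market equilibrium (private): 49.2 + 1.5x = 201.9 - 2.6x → x_m = 37.2439.
Social marginal benefit = demand + MEB = 217.4 - 2.3x.
Set SMB = MC: 217.4 - 2.3x = 49.2 + 1.5x → x* = 44.2632.
Gap = |37.2439 − 44.2632| = 7.0193.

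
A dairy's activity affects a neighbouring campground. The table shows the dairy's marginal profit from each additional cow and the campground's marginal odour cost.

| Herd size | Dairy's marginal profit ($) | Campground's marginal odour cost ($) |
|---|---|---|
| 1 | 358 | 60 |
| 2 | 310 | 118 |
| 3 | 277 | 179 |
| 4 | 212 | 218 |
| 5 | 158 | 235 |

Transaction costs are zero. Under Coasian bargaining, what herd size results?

3

Bargaining reaches the level where marginal profit last exceeds marginal odour cost.
That holds through level 3 (277 ≥ 179) but not at 4 (212 < 218).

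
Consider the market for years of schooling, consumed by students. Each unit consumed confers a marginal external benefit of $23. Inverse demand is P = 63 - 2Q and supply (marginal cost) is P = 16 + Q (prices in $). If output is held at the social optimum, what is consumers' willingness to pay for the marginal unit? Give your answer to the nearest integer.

Social marginal benefit = demand + MEB = 86 - 2Q.
Set SMB = MC: 86 - 2Q = 16 + Q → Q* = 23.3333.
Consumer price on the demand curve at Q*: 63 − 2×23.3333 = 16.3334.

P = $16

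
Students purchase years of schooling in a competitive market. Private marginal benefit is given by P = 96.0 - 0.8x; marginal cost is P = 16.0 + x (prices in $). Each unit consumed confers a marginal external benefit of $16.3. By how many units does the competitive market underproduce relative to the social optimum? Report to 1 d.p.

9.1 units

Market equilibrium (private): 16.0 + x = 96.0 - 0.8x → x_m = 44.4444.
Social marginal benefit = demand + MEB = 112.3 - 0.8x.
Set SMB = MC: 112.3 - 0.8x = 16.0 + x → x* = 53.5000.
Gap = |44.4444 − 53.5000| = 9.0556.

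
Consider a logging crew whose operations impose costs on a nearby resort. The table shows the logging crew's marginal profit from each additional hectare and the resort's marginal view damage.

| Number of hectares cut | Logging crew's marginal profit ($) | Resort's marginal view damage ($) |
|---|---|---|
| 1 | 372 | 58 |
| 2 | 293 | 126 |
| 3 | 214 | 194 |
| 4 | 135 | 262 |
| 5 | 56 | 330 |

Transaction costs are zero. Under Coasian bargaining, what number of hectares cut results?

Bargaining reaches the level where marginal profit last exceeds marginal view damage.
That holds through level 3 (214 ≥ 194) but not at 4 (135 < 262).

3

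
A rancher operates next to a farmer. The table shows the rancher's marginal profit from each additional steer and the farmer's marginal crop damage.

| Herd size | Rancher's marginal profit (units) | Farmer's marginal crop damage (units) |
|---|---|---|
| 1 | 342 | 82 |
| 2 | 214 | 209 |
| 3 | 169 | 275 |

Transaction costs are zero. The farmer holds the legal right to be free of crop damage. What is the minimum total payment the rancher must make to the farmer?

Efficient level: marginal profit ≥ marginal crop damage through level 2, so k* = 2.
With the farmer holding the right, the rancher must at least compensate total damage at k*: 82 + 209 = 291.

291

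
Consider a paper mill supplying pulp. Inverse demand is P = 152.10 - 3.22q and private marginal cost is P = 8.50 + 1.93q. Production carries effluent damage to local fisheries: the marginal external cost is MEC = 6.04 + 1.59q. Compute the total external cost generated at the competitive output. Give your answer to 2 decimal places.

786.52

Market equilibrium (private): 8.50 + 1.93q = 152.10 - 3.22q → q_m = 27.8835.
Total external cost = ∫₀^{q_m} (6.04 + 1.59q) dq = 6.04×27.8835 + ½×1.59×27.8835² = 786.5205.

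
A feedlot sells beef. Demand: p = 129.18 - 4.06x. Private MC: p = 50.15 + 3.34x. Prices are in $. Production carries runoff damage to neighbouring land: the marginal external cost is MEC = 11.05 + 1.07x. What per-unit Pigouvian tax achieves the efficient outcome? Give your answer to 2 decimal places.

tax = $19.64 per unit

Social marginal cost = private MC + MEC = 61.20 + 4.41x.
Set SMC = demand: 61.20 + 4.41x = 129.18 - 4.06x → x* = 8.0260.
The Pigouvian tax equals MEC at x*: 11.05 + 1.07×8.0260 = 19.6378.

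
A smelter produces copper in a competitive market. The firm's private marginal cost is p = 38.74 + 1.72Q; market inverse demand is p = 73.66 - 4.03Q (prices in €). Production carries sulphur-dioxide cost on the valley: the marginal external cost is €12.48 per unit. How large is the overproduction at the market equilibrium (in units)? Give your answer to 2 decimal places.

2.17 units

Market equilibrium (private): 38.74 + 1.72Q = 73.66 - 4.03Q → Q_m = 6.0730.
Social marginal cost = private MC + MEC = 51.22 + 1.72Q.
Set SMC = demand: 51.22 + 1.72Q = 73.66 - 4.03Q → Q* = 3.9026.
Gap = |6.0730 − 3.9026| = 2.1704.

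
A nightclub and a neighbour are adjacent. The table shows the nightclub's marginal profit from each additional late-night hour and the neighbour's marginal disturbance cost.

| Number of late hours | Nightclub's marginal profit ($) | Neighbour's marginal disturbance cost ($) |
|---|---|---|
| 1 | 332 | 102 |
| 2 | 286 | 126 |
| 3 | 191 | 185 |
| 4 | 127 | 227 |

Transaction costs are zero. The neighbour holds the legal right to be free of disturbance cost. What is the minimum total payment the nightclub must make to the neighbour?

Efficient level: marginal profit ≥ marginal disturbance cost through level 3, so k* = 3.
With the neighbour holding the right, the nightclub must at least compensate total damage at k*: 102 + 126 + 185 = 413.

$413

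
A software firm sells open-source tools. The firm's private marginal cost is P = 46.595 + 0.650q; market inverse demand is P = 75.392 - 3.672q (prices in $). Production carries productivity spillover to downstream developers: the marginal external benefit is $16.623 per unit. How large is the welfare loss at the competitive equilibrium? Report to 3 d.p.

Market equilibrium (private): 46.595 + 0.650q = 75.392 - 3.672q → q_m = 6.6629.
Social marginal cost = private MC − MEB = 29.972 + 0.650q.
Set SMC = demand: 29.972 + 0.650q = 75.392 - 3.672q → q* = 10.5090.
The welfare-loss triangle has base |q_m − q*| and height MEB(q_m) (the vertical gap between SMC and demand is zero at q* and MEB at q_m).
DWL = ½ × 3.8461 × 16.6230 = 31.9669.

DWL = $31.967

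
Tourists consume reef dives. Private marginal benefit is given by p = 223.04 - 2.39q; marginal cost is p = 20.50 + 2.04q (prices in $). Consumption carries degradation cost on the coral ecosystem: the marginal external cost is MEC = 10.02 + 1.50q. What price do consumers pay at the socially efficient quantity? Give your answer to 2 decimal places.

Social marginal benefit = demand − MEC = 213.02 - 3.89q.
Set SMB = MC: 213.02 - 3.89q = 20.50 + 2.04q → q* = 32.4654.
Consumer price on the demand curve at q*: 223.04 − 2.39×32.4654 = 145.4477.

P = $145.45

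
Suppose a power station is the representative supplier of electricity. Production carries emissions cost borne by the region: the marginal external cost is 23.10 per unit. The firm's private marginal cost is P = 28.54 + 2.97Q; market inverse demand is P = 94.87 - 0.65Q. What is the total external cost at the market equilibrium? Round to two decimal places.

423.27

Market equilibrium (private): 28.54 + 2.97Q = 94.87 - 0.65Q → Q_m = 18.3232.
Total external cost = MEC × Q_m = 23.10 × 18.3232 = 423.2659.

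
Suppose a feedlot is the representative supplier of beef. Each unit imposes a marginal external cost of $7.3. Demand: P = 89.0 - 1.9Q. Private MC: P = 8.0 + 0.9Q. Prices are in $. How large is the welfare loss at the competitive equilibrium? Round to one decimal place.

DWL = $9.5

Market equilibrium (private): 8.0 + 0.9Q = 89.0 - 1.9Q → Q_m = 28.9286.
Social marginal cost = private MC + MEC = 15.3 + 0.9Q.
Set SMC = demand: 15.3 + 0.9Q = 89.0 - 1.9Q → Q* = 26.3214.
The welfare-loss triangle has base |Q_m − Q*| and height MEC(Q_m) (the vertical gap between SMC and demand is zero at Q* and MEC at Q_m).
DWL = ½ × 2.6072 × 7.3000 = 9.5163.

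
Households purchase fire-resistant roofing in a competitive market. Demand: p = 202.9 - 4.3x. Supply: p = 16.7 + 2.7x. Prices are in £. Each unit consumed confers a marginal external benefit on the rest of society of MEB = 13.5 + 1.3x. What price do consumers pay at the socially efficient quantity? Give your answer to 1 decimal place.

P = £52.2

Social marginal benefit = demand + MEB = 216.4 - 3.0x.
Set SMB = MC: 216.4 - 3.0x = 16.7 + 2.7x → x* = 35.0351.
Consumer price on the demand curve at x*: 202.9 − 4.3×35.0351 = 52.2491.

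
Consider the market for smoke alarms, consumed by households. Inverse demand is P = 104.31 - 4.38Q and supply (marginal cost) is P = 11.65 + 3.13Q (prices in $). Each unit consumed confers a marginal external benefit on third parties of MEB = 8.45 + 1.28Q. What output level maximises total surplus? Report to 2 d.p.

Q* = 16.23

Social marginal benefit = demand + MEB = 112.76 - 3.10Q.
Set SMB = MC: 112.76 - 3.10Q = 11.65 + 3.13Q → Q* = 16.2295.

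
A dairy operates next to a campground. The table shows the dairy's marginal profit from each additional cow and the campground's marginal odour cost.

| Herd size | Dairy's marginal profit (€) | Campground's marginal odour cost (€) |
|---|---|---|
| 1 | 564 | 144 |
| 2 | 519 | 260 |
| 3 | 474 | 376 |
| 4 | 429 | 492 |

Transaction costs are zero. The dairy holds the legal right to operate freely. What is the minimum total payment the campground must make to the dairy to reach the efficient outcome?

Left alone the dairy would choose level 4 (marginal profit stays positive).
Efficient level: k* = 3 (marginal profit ≥ marginal odour cost through 3).
The campground must at least cover the dairy's forgone profit from cutting 4→3: 429 = 429.

€429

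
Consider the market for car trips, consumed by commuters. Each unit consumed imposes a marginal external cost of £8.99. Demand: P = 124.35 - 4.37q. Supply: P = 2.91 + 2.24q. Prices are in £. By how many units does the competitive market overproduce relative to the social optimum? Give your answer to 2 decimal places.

Market equilibrium (private): 2.91 + 2.24q = 124.35 - 4.37q → q_m = 18.3722.
Social marginal benefit = demand − MEC = 115.36 - 4.37q.
Set SMB = MC: 115.36 - 4.37q = 2.91 + 2.24q → q* = 17.0121.
Gap = |18.3722 − 17.0121| = 1.3601.

1.36 units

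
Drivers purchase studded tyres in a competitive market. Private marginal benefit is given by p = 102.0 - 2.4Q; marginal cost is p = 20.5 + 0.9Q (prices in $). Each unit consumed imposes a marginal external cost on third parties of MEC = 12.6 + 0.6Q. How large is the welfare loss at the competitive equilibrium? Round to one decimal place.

DWL = $96.4

Market equilibrium (private): 20.5 + 0.9Q = 102.0 - 2.4Q → Q_m = 24.6970.
Social marginal benefit = demand − MEC = 89.4 - 3.0Q.
Set SMB = MC: 89.4 - 3.0Q = 20.5 + 0.9Q → Q* = 17.6667.
Height of the DWL triangle at Q_m is MC(Q_m) − SMB(Q_m) = MEC(Q_m) = 27.4182.
DWL = ½ × 7.0303 × 27.4182 = 96.3791.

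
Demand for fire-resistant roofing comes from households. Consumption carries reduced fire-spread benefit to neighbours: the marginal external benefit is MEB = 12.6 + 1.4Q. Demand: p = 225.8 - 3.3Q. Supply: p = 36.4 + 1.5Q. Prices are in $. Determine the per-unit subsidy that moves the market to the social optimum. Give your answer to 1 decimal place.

Social marginal benefit = demand + MEB = 238.4 - 1.9Q.
Set SMB = MC: 238.4 - 1.9Q = 36.4 + 1.5Q → Q* = 59.4118.
The Pigouvian subsidy equals MEB at Q*: 12.6 + 1.4×59.4118 = 95.7765.

subsidy = $95.8 per unit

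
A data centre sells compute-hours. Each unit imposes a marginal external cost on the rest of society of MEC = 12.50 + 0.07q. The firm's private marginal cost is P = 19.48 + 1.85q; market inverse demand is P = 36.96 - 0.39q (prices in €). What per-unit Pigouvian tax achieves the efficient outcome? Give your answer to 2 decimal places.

Social marginal cost = private MC + MEC = 31.98 + 1.92q.
Set SMC = demand: 31.98 + 1.92q = 36.96 - 0.39q → q* = 2.1558.
The Pigouvian tax equals MEC at q*: 12.50 + 0.07×2.1558 = 12.6509.

tax = €12.65 per unit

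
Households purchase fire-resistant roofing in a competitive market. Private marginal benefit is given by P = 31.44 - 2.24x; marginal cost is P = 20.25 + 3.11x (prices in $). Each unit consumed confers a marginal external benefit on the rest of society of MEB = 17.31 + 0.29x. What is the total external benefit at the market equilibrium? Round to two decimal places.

$36.84

Market equilibrium (private): 20.25 + 3.11x = 31.44 - 2.24x → x_m = 2.0916.
Total external benefit = ∫₀^{x_m} (17.31 + 0.29x) dx = 17.31×2.0916 + ½×0.29×2.0916² = 36.8399.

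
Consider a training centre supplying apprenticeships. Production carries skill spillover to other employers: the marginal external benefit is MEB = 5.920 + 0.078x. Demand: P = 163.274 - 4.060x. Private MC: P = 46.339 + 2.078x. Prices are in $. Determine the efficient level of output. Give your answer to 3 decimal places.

x* = 20.273

Social marginal cost = private MC − MEB = 40.419 + 2.000x.
Set SMC = demand: 40.419 + 2.000x = 163.274 - 4.060x → x* = 20.2731.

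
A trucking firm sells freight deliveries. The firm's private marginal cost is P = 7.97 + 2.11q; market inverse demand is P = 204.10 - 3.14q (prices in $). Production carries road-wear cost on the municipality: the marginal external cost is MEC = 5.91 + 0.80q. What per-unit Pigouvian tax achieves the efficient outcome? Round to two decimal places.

tax = $31.06 per unit

Social marginal cost = private MC + MEC = 13.88 + 2.91q.
Set SMC = demand: 13.88 + 2.91q = 204.10 - 3.14q → q* = 31.4413.
The Pigouvian tax equals MEC at q*: 5.91 + 0.80×31.4413 = 31.0630.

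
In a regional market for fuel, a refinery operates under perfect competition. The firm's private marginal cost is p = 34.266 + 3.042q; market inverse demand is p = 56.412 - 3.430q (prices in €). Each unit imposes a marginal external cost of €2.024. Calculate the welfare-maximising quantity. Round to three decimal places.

q* = 3.109

Social marginal cost = private MC + MEC = 36.290 + 3.042q.
Set SMC = demand: 36.290 + 3.042q = 56.412 - 3.430q → q* = 3.1091.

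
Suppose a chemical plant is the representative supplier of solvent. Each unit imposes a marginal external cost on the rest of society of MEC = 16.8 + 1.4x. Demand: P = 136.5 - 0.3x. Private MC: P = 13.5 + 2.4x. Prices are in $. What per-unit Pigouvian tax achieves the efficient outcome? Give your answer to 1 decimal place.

tax = $53.1 per unit

Social marginal cost = private MC + MEC = 30.3 + 3.8x.
Set SMC = demand: 30.3 + 3.8x = 136.5 - 0.3x → x* = 25.9024.
The Pigouvian tax equals MEC at x*: 16.8 + 1.4×25.9024 = 53.0634.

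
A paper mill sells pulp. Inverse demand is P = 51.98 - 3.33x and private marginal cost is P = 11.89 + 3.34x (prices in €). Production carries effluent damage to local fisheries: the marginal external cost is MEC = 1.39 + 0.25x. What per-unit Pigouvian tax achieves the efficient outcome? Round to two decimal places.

tax = €2.79 per unit

Social marginal cost = private MC + MEC = 13.28 + 3.59x.
Set SMC = demand: 13.28 + 3.59x = 51.98 - 3.33x → x* = 5.5925.
The Pigouvian tax equals MEC at x*: 1.39 + 0.25×5.5925 = 2.7881.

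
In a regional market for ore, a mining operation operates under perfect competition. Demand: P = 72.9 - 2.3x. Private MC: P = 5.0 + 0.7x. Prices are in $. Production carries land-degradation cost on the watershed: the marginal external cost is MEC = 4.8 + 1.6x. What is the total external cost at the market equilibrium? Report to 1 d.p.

Market equilibrium (private): 5.0 + 0.7x = 72.9 - 2.3x → x_m = 22.6333.
Total external cost = ∫₀^{x_m} (4.8 + 1.6x) dx = 4.8×22.6333 + ½×1.6×22.6333² = 518.4529.

$518.5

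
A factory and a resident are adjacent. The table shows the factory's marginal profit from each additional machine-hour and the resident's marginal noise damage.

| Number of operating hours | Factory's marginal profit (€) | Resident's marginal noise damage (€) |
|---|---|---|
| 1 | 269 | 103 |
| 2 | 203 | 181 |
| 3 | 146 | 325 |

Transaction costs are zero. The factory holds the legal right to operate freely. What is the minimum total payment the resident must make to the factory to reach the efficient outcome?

Left alone the factory would choose level 3 (marginal profit stays positive).
Efficient level: k* = 2 (marginal profit ≥ marginal noise damage through 2).
The resident must at least cover the factory's forgone profit from cutting 3→2: 146 = 146.

€146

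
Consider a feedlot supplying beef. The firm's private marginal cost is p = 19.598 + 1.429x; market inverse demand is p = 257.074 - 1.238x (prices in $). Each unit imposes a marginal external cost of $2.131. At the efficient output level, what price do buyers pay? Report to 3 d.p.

P = $147.829

Social marginal cost = private MC + MEC = 21.729 + 1.429x.
Set SMC = demand: 21.729 + 1.429x = 257.074 - 1.238x → x* = 88.2433.
Consumer price on the demand curve at x*: 257.074 − 1.238×88.2433 = 147.8288.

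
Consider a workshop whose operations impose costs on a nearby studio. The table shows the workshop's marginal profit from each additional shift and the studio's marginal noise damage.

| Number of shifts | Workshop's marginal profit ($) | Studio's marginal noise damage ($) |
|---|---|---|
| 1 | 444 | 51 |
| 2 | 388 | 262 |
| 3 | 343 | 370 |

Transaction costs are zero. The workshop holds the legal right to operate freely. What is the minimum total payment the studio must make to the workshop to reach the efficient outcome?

$343

Left alone the workshop would choose level 3 (marginal profit stays positive).
Efficient level: k* = 2 (marginal profit ≥ marginal noise damage through 2).
The studio must at least cover the workshop's forgone profit from cutting 3→2: 343 = 343.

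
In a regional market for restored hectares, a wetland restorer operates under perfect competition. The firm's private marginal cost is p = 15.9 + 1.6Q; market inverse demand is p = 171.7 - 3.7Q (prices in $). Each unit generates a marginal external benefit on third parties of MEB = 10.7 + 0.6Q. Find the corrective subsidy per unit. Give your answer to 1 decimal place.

subsidy = $32.0 per unit

Social marginal cost = private MC − MEB = 5.2 + Q.
Set SMC = demand: 5.2 + Q = 171.7 - 3.7Q → Q* = 35.4255.
The Pigouvian subsidy equals MEB at Q*: 10.7 + 0.6×35.4255 = 31.9553.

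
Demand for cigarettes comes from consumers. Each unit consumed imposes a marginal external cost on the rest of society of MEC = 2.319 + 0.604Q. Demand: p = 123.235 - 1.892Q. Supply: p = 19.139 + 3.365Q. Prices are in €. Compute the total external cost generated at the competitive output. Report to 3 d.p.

Market equilibrium (private): 19.139 + 3.365Q = 123.235 - 1.892Q → Q_m = 19.8014.
Total external cost = ∫₀^{Q_m} (2.319 + 0.604Q) dQ = 2.319×19.8014 + ½×0.604×19.8014² = 164.3323.

€164.332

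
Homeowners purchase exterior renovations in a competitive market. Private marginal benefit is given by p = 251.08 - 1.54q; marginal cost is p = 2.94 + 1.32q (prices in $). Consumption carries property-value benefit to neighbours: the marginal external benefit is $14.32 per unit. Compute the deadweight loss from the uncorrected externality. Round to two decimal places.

Market equilibrium (private): 2.94 + 1.32q = 251.08 - 1.54q → q_m = 86.7622.
Social marginal benefit = demand + MEB = 265.40 - 1.54q.
Set SMB = MC: 265.40 - 1.54q = 2.94 + 1.32q → q* = 91.7692.
The loss is the area between SMB and MC from q* to q_m; with linear curves that's a triangle of height MEB(q_m).
DWL = ½ × 5.0070 × 14.3200 = 35.8501.

DWL = $35.85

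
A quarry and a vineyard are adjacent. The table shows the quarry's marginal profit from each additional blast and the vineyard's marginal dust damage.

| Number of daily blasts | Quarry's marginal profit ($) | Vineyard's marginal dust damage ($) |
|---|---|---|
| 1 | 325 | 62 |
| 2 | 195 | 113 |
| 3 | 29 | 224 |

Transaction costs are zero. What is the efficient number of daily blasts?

2

Bargaining reaches the level where marginal profit last exceeds marginal dust damage.
That holds through level 2 (195 ≥ 113) but not at 3 (29 < 224).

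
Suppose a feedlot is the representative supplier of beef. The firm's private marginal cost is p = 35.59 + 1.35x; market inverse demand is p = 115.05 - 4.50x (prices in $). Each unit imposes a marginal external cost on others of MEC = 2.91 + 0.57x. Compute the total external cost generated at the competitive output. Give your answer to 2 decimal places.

$92.11

Market equilibrium (private): 35.59 + 1.35x = 115.05 - 4.50x → x_m = 13.5829.
Total external cost = ∫₀^{x_m} (2.91 + 0.57x) dx = 2.91×13.5829 + ½×0.57×13.5829² = 92.1074.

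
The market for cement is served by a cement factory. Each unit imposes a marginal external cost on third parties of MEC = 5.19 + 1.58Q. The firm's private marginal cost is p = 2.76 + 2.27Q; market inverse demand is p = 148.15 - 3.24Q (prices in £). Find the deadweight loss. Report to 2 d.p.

Market equilibrium (private): 2.76 + 2.27Q = 148.15 - 3.24Q → Q_m = 26.3866.
Social marginal cost = private MC + MEC = 7.95 + 3.85Q.
Set SMC = demand: 7.95 + 3.85Q = 148.15 - 3.24Q → Q* = 19.7743.
The loss is the area between SMC and demand from Q* to Q_m; with linear curves that's a triangle of height MEC(Q_m).
DWL = ½ × 6.6123 × 46.8808 = 154.9950.

DWL = £154.99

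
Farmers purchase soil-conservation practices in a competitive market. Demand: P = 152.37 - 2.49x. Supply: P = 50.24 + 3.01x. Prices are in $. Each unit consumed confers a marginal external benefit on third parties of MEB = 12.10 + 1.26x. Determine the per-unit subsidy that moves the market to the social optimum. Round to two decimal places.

Social marginal benefit = demand + MEB = 164.47 - 1.23x.
Set SMB = MC: 164.47 - 1.23x = 50.24 + 3.01x → x* = 26.9410.
The Pigouvian subsidy equals MEB at x*: 12.10 + 1.26×26.9410 = 46.0457.

subsidy = $46.05 per unit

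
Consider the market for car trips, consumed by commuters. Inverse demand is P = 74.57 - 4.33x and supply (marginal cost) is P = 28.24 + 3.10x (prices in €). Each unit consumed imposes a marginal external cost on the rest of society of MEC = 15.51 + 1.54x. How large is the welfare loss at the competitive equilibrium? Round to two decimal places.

Market equilibrium (private): 28.24 + 3.10x = 74.57 - 4.33x → x_m = 6.2355.
Social marginal benefit = demand − MEC = 59.06 - 5.87x.
Set SMB = MC: 59.06 - 5.87x = 28.24 + 3.10x → x* = 3.4359.
Between x* and x_m the wedge MC − SMB runs linearly from 0 to MEC(x_m), so the loss is a triangle.
DWL = ½ × 2.7996 × 25.1127 = 35.1528.

DWL = €35.15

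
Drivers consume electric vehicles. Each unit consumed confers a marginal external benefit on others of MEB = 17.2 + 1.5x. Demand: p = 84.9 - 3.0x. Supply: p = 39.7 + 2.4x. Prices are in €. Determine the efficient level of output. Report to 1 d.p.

Social marginal benefit = demand + MEB = 102.1 - 1.5x.
Set SMB = MC: 102.1 - 1.5x = 39.7 + 2.4x → x* = 16.0000.

x* = 16.0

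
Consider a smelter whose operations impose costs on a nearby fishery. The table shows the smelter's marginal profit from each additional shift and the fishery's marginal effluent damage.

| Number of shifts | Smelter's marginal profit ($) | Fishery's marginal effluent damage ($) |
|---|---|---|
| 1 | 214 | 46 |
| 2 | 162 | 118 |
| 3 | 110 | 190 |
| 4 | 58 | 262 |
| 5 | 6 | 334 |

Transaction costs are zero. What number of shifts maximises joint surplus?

2

Bargaining reaches the level where marginal profit last exceeds marginal effluent damage.
That holds through level 2 (162 ≥ 118) but not at 3 (110 < 190).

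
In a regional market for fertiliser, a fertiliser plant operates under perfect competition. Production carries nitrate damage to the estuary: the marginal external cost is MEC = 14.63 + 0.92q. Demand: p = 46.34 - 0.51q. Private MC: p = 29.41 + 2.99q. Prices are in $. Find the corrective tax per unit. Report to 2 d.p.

Social marginal cost = private MC + MEC = 44.04 + 3.91q.
Set SMC = demand: 44.04 + 3.91q = 46.34 - 0.51q → q* = 0.5204.
The Pigouvian tax equals MEC at q*: 14.63 + 0.92×0.5204 = 15.1088.

tax = $15.11 per unit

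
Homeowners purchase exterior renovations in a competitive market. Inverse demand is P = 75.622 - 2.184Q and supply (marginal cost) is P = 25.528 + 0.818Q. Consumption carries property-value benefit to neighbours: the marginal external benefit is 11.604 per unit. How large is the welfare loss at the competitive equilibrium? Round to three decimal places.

DWL = 22.427

Market equilibrium (private): 25.528 + 0.818Q = 75.622 - 2.184Q → Q_m = 16.6869.
Social marginal benefit = demand + MEB = 87.226 - 2.184Q.
Set SMB = MC: 87.226 - 2.184Q = 25.528 + 0.818Q → Q* = 20.5523.
Between Q* and Q_m the wedge SMB − MC runs linearly from 0 to MEB(Q_m), so the loss is a triangle.
DWL = ½ × 3.8654 × 11.6040 = 22.4271.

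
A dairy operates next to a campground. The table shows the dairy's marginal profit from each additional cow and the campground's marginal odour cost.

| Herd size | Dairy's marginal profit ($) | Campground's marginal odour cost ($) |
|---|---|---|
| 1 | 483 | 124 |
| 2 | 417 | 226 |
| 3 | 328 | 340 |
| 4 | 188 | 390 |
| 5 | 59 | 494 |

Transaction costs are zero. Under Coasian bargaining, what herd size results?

2

Bargaining reaches the level where marginal profit last exceeds marginal odour cost.
That holds through level 2 (417 ≥ 226) but not at 3 (328 < 340).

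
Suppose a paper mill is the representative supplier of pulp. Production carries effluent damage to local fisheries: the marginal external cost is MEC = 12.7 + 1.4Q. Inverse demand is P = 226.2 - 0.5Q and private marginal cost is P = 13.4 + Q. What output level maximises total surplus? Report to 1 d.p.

Q* = 69.0

Social marginal cost = private MC + MEC = 26.1 + 2.4Q.
Set SMC = demand: 26.1 + 2.4Q = 226.2 - 0.5Q → Q* = 69.0000.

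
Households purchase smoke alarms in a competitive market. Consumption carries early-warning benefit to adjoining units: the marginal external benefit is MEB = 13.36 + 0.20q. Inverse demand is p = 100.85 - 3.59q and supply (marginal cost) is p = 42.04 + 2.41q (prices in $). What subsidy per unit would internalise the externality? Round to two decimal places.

Social marginal benefit = demand + MEB = 114.21 - 3.39q.
Set SMB = MC: 114.21 - 3.39q = 42.04 + 2.41q → q* = 12.4431.
The Pigouvian subsidy equals MEB at q*: 13.36 + 0.20×12.4431 = 15.8486.

subsidy = $15.85 per unit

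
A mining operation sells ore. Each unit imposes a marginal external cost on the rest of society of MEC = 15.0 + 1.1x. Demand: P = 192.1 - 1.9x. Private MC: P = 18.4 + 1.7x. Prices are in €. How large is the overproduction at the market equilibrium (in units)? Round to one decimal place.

14.5 units

Market equilibrium (private): 18.4 + 1.7x = 192.1 - 1.9x → x_m = 48.2500.
Social marginal cost = private MC + MEC = 33.4 + 2.8x.
Set SMC = demand: 33.4 + 2.8x = 192.1 - 1.9x → x* = 33.7660.
Gap = |48.2500 − 33.7660| = 14.4840.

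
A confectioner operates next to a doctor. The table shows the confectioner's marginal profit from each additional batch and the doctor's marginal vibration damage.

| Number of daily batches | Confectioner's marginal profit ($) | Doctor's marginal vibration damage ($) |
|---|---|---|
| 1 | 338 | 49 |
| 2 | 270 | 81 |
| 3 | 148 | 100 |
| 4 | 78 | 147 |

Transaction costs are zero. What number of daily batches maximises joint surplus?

3

Bargaining reaches the level where marginal profit last exceeds marginal vibration damage.
That holds through level 3 (148 ≥ 100) but not at 4 (78 < 147).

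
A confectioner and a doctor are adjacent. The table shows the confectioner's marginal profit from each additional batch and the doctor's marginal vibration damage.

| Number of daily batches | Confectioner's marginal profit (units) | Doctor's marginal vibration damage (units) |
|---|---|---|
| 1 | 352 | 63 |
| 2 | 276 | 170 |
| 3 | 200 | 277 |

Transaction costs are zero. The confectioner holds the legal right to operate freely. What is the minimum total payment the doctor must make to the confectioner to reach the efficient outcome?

200

Left alone the confectioner would choose level 3 (marginal profit stays positive).
Efficient level: k* = 2 (marginal profit ≥ marginal vibration damage through 2).
The doctor must at least cover the confectioner's forgone profit from cutting 3→2: 200 = 200.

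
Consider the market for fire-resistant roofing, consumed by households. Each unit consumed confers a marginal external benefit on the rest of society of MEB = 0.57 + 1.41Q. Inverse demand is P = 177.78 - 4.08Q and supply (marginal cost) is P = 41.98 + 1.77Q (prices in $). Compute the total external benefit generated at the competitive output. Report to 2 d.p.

Market equilibrium (private): 41.98 + 1.77Q = 177.78 - 4.08Q → Q_m = 23.2137.
Total external benefit = ∫₀^{Q_m} (0.57 + 1.41Q) dQ = 0.57×23.2137 + ½×1.41×23.2137² = 393.1393.

$393.14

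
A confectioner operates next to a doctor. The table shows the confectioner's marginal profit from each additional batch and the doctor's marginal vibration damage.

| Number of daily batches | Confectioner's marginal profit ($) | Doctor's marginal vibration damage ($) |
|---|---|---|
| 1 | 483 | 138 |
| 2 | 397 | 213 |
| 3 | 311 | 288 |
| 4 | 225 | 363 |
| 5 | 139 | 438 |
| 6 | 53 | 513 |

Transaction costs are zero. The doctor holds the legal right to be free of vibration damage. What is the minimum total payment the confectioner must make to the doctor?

Efficient level: marginal profit ≥ marginal vibration damage through level 3, so k* = 3.
With the doctor holding the right, the confectioner must at least compensate total damage at k*: 138 + 213 + 288 = 639.

$639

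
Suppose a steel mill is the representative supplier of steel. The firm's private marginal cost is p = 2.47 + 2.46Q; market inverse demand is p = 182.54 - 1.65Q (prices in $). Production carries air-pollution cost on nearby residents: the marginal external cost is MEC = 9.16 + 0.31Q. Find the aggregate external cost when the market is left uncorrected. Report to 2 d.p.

Market equilibrium (private): 2.47 + 2.46Q = 182.54 - 1.65Q → Q_m = 43.8127.
Total external cost = ∫₀^{Q_m} (9.16 + 0.31Q) dQ = 9.16×43.8127 + ½×0.31×43.8127² = 698.8550.

$698.85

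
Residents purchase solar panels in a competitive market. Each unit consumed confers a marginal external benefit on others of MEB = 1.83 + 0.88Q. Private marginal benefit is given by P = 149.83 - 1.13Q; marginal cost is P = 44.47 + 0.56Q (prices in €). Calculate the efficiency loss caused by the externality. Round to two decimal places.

DWL = €1983.94

Market equilibrium (private): 44.47 + 0.56Q = 149.83 - 1.13Q → Q_m = 62.3432.
Social marginal benefit = demand + MEB = 151.66 - 0.25Q.
Set SMB = MC: 151.66 - 0.25Q = 44.47 + 0.56Q → Q* = 132.3333.
The loss is the area between SMB and MC from Q* to Q_m; with linear curves that's a triangle of height MEB(Q_m).
DWL = ½ × 69.9901 × 56.6920 = 1983.9394.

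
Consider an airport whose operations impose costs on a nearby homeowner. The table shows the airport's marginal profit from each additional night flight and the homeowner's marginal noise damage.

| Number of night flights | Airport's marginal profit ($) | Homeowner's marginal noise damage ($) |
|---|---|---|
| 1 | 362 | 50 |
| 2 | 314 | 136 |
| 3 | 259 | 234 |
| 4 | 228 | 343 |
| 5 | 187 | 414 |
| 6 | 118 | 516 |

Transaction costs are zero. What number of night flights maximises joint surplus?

3

Bargaining reaches the level where marginal profit last exceeds marginal noise damage.
That holds through level 3 (259 ≥ 234) but not at 4 (228 < 343).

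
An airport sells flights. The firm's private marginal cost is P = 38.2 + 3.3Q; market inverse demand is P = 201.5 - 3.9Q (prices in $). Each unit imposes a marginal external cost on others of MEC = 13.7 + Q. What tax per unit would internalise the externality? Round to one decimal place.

Social marginal cost = private MC + MEC = 51.9 + 4.3Q.
Set SMC = demand: 51.9 + 4.3Q = 201.5 - 3.9Q → Q* = 18.2439.
The Pigouvian tax equals MEC at Q*: 13.7 + 1.0×18.2439 = 31.9439.

tax = $31.9 per unit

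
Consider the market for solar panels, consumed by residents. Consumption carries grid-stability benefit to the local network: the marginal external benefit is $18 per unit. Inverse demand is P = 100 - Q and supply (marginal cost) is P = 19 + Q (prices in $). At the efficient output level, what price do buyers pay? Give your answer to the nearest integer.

Social marginal benefit = demand + MEB = 118 - Q.
Set SMB = MC: 118 - Q = 19 + Q → Q* = 49.5000.
Consumer price on the demand curve at Q*: 100 − 1×49.5000 = 50.5000.

P = $51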